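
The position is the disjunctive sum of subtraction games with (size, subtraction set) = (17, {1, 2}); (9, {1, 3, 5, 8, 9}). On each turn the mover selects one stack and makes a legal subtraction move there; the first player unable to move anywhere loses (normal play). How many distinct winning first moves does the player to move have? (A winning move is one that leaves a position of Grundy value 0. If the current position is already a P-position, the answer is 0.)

Stack A, S = {1, 2}:
G(0) = 0
G(1) = mex{0} = 1
G(2) = mex{1,0} = 2
G(3) = mex{2,1} = 0
G(4) = mex{0,2} = 1
G(5) = mex{1,0} = 2
G(6) = mex{2,1} = 0
G(7) = mex{0,2} = 1
G(8) = mex{1,0} = 2
G(9) = mex{2,1} = 0
G(10) = mex{0,2} = 1
G(11) = mex{1,0} = 2
G(12) = mex{2,1} = 0
G(13) = mex{0,2} = 1
G(14) = mex{1,0} = 2
G(15) = mex{2,1} = 0
G(16) = mex{0,2} = 1
G(17) = mex{1,0} = 2
G_A(17) = 2.
Stack B, S = {1, 3, 5, 8, 9}:
G(0) = 0
G(1) = mex{0} = 1
G(2) = mex{1} = 0
G(3) = mex{0,0} = 1
G(4) = mex{1,1} = 0
G(5) = mex{0,0,0} = 1
G(6) = mex{1,1,1} = 0
G(7) = mex{0,0,0} = 1
G(8) = mex{1,1,1,0} = 2
G(9) = mex{2,0,0,1,0} = 3
G_B(9) = 3.
Combined Grundy value = 2 ⊕ 3 = 1.
A winning move leaves total XOR = 0, i.e. changes one component's Grundy value g to g ⊕ X where X is the current total.
Stack A: need g' = 2⊕1 = 3. Options: 17−1→G=1, 17−2→G=0. Hits: 0.
Stack B: need g' = 3⊕1 = 2. Options: 9−1→G=2, 9−3→G=0, 9−5→G=0, 9−8→G=1, 9−9→G=0. Hits: 1.

1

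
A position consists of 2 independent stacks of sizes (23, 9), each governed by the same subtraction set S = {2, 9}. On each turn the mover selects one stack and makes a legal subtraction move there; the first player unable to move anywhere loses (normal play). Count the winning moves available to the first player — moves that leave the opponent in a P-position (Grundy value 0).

All stacks use S = {2, 9}:
G(0) = 0
G(1) = mex{} = 0
G(2) = mex{0} = 1
G(3) = mex{0} = 1
G(4) = mex{1} = 0
G(5) = mex{1} = 0
G(6) = mex{0} = 1
G(7) = mex{0} = 1
G(8) = mex{1} = 0
G(9) = mex{1,0} = 2
G(10) = mex{0,0} = 1
G(11) = mex{2,1} = 0
G(12) = mex{1,1} = 0
G(13) = mex{0,0} = 1
G(14) = mex{0,0} = 1
G(15) = mex{1,1} = 0
G(16) = mex{1,1} = 0
G(17) = mex{0,0} = 1
G(18) = mex{0,2} = 1
G(19) = mex{1,1} = 0
G(20) = mex{1,0} = 2
G(21) = mex{0,0} = 1
G(22) = mex{2,1} = 0
G(23) = mex{1,1} = 0
Stack A: G(23) = 0.
Stack B: G(9) = 2.
Combined Grundy value = 0 ⊕ 2 = 2.
A winning move leaves total XOR = 0, i.e. changes one component's Grundy value g to g ⊕ X where X is the current total.
Stack A: need g' = 0⊕2 = 2. Options: 23−2→G=1, 23−9→G=1. Hits: 0.
Stack B: need g' = 2⊕2 = 0. Options: 9−2→G=1, 9−9→G=0. Hits: 1.

1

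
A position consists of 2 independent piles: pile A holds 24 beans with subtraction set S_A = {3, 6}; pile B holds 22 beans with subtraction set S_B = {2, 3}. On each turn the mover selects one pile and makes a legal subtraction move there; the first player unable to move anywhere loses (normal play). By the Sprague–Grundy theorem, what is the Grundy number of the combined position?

Pile A, S = {3, 6}:
G(0) = 0
G(1) = mex{} = 0
G(2) = mex{} = 0
G(3) = mex{0} = 1
G(4) = mex{0} = 1
G(5) = mex{0} = 1
G(6) = mex{1,0} = 2
G(7) = mex{1,0} = 2
G(8) = mex{1,0} = 2
G(9) = mex{2,1} = 0
G(10) = mex{2,1} = 0
G(11) = mex{2,1} = 0
G(12) = mex{0,2} = 1
G(13) = mex{0,2} = 1
G(14) = mex{0,2} = 1
G(15) = mex{1,0} = 2
G(16) = mex{1,0} = 2
G(17) = mex{1,0} = 2
G(18) = mex{2,1} = 0
G(19) = mex{2,1} = 0
G(20) = mex{2,1} = 0
G(21) = mex{0,2} = 1
G(22) = mex{0,2} = 1
G(23) = mex{0,2} = 1
G(24) = mex{1,0} = 2
G_A(24) = 2.
Pile B, S = {2, 3}:
G(0) = 0
G(1) = mex{} = 0
G(2) = mex{0} = 1
G(3) = mex{0,0} = 1
G(4) = mex{1,0} = 2
G(5) = mex{1,1} = 0
G(6) = mex{2,1} = 0
G(7) = mex{0,2} = 1
G(8) = mex{0,0} = 1
G(9) = mex{1,0} = 2
G(10) = mex{1,1} = 0
G(11) = mex{2,1} = 0
G(12) = mex{0,2} = 1
G(13) = mex{0,0} = 1
G(14) = mex{1,0} = 2
G(15) = mex{1,1} = 0
G(16) = mex{2,1} = 0
G(17) = mex{0,2} = 1
G(18) = mex{0,0} = 1
G(19) = mex{1,0} = 2
G(20) = mex{1,1} = 0
G(21) = mex{2,1} = 0
G(22) = mex{0,2} = 1
G_B(22) = 1.
Combined Grundy value = 2 ⊕ 1 = 3.

3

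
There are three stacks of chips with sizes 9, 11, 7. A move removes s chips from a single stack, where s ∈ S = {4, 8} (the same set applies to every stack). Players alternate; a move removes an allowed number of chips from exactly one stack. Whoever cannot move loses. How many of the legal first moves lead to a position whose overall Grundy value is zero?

1

All stacks use S = {4, 8}:
n :  0  1  2  3  4  5  6  7  8  9 10 11
G :  0  0  0  0  1  1  1  1  2  2  2  2
Stack A: G(9) = 2.
Stack B: G(11) = 2.
Stack C: G(7) = 1.
Combined Grundy value = 2 ⊕ 2 ⊕ 1 = 1.
A winning move leaves total XOR = 0, i.e. changes one component's Grundy value g to g ⊕ X where X is the current total.
Stack A: need g' = 2⊕1 = 3. Options: 9−4→G=1, 9−8→G=0. Hits: 0.
Stack B: need g' = 2⊕1 = 3. Options: 11−4→G=1, 11−8→G=0. Hits: 0.
Stack C: need g' = 1⊕1 = 0. Options: 7−4→G=0. Hits: 1.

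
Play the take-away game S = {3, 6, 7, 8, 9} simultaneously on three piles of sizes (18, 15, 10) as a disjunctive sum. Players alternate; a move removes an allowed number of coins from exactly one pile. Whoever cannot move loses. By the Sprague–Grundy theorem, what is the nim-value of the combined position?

All piles use S = {3, 6, 7, 8, 9}:
G(0) = 0
G(1) = mex{} = 0
G(2) = mex{} = 0
G(3) = mex{0} = 1
G(4) = mex{0} = 1
G(5) = mex{0} = 1
G(6) = mex{1,0} = 2
G(7) = mex{1,0,0} = 2
G(8) = mex{1,0,0,0} = 2
G(9) = mex{2,1,0,0,0} = 3
G(10) = mex{2,1,1,0,0} = 3
G(11) = mex{2,1,1,1,0} = 3
G(12) = mex{3,2,1,1,1} = 0
G(13) = mex{3,2,2,1,1} = 0
G(14) = mex{3,2,2,2,1} = 0
G(15) = mex{0,3,2,2,2} = 1
G(16) = mex{0,3,3,2,2} = 1
G(17) = mex{0,3,3,3,2} = 1
G(18) = mex{1,0,3,3,3} = 2
Pile A: G(18) = 2.
Pile B: G(15) = 1.
Pile C: G(10) = 3.
Combined Grundy value = 2 ⊕ 1 ⊕ 3 = 0.

0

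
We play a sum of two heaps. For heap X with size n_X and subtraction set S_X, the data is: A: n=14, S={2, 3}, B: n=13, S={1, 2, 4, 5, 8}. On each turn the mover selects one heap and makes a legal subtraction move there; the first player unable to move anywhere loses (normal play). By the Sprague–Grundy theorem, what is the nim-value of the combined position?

3

Heap A, S = {2, 3}:
n :  0  1  2  3  4  5  6  7  8  9 10 11 12 13 14
G :  0  0  1  1  2  0  0  1  1  2  0  0  1  1  2
G_A(14) = 2.
Heap B, S = {1, 2, 4, 5, 8}:
n :  0  1  2  3  4  5  6  7  8  9 10 11 12 13
G :  0  1  2  0  1  2  0  1  2  0  1  2  0  1
G_B(13) = 1.
Combined Grundy value = 2 ⊕ 1 = 3.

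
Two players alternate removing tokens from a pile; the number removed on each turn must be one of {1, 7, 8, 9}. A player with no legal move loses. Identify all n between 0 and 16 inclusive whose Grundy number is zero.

0, 2, 4, 6, 16

G(0) = 0
G(1) = mex{0} = 1
G(2) = mex{1} = 0
G(3) = mex{0} = 1
G(4) = mex{1} = 0
G(5) = mex{0} = 1
G(6) = mex{1} = 0
G(7) = mex{0,0} = 1
G(8) = mex{1,1,0} = 2
G(9) = mex{2,0,1,0} = 3
G(10) = mex{3,1,0,1} = 2
G(11) = mex{2,0,1,0} = 3
G(12) = mex{3,1,0,1} = 2
G(13) = mex{2,0,1,0} = 3
G(14) = mex{3,1,0,1} = 2
G(15) = mex{2,2,1,0} = 3
G(16) = mex{3,3,2,1} = 0
P-positions are exactly the n with G(n) = 0.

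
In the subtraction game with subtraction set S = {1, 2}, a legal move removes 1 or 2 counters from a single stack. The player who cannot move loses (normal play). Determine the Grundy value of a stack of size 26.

2

n :  0  1  2  3  4  5  6  7  8  9 10 11 12 13 14 15 16 17 18 19 20 21 22 23 24 25 26
G :  0  1  2  0  1  2  0  1  2  0  1  2  0  1  2  0  1  2  0  1  2  0  1  2  0  1  2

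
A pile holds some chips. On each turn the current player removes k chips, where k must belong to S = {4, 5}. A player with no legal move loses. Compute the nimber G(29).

G(0) = 0
G(1) = mex{} = 0
G(2) = mex{} = 0
G(3) = mex{} = 0
G(4) = mex{0} = 1
G(5) = mex{0,0} = 1
G(6) = mex{0,0} = 1
G(7) = mex{0,0} = 1
G(8) = mex{1,0} = 2
G(9) = mex{1,1} = 0
G(10) = mex{1,1} = 0
G(11) = mex{1,1} = 0
G(12) = mex{2,1} = 0
G(13) = mex{0,2} = 1
G(14) = mex{0,0} = 1
G(15) = mex{0,0} = 1
G(16) = mex{0,0} = 1
G(17) = mex{1,0} = 2
G(18) = mex{1,1} = 0
G(19) = mex{1,1} = 0
G(20) = mex{1,1} = 0
G(21) = mex{2,1} = 0
G(22) = mex{0,2} = 1
G(23) = mex{0,0} = 1
G(24) = mex{0,0} = 1
G(25) = mex{0,0} = 1
G(26) = mex{1,0} = 2
G(27) = mex{1,1} = 0
G(28) = mex{1,1} = 0
G(29) = mex{1,1} = 0

0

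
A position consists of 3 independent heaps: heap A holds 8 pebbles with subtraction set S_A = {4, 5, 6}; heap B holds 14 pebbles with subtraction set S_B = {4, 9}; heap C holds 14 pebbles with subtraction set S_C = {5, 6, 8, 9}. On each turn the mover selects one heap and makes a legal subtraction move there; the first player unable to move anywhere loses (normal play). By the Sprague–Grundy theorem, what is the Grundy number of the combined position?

2

Heap A, S = {4, 5, 6}:
n : 0 1 2 3 4 5 6 7 8
G : 0 0 0 0 1 1 1 1 2
G_A(8) = 2.
Heap B, S = {4, 9}:
n :  0  1  2  3  4  5  6  7  8  9 10 11 12 13 14
G :  0  0  0  0  1  1  1  1  0  2  2  2  1  0  0
G_B(14) = 0.
Heap C, S = {5, 6, 8, 9}:
G(0) = 0
G(1) = mex{} = 0
G(2) = mex{} = 0
G(3) = mex{} = 0
G(4) = mex{} = 0
G(5) = mex{0} = 1
G(6) = mex{0,0} = 1
G(7) = mex{0,0} = 1
G(8) = mex{0,0,0} = 1
G(9) = mex{0,0,0,0} = 1
G(10) = mex{1,0,0,0} = 2
G(11) = mex{1,1,0,0} = 2
G(12) = mex{1,1,0,0} = 2
G(13) = mex{1,1,1,0} = 2
G(14) = mex{1,1,1,1} = 0
G_C(14) = 0.
Combined Grundy value = 2 ⊕ 0 ⊕ 0 = 2.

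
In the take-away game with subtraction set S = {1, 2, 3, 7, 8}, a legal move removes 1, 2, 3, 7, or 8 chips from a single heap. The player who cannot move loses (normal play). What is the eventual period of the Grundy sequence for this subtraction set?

n :  0  1  2  3  4  5  6  7  8  9 10 11 12 13 14 15 16 17 18 19
G :  0  1  2  3  0  1  2  3  4  0  1  2  3  0  1  2  3  4  0  1
G(n+9) = G(n) holds for n = 0,…,7 (a full window of length max(S) = 8), so the sequence is purely periodic with period 9.

9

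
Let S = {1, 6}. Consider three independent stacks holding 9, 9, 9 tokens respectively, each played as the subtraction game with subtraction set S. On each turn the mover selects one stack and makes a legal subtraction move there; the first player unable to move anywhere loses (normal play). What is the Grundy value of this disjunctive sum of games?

0

All stacks use S = {1, 6}:
G(0) = 0
G(1) = mex{0} = 1
G(2) = mex{1} = 0
G(3) = mex{0} = 1
G(4) = mex{1} = 0
G(5) = mex{0} = 1
G(6) = mex{1,0} = 2
G(7) = mex{2,1} = 0
G(8) = mex{0,0} = 1
G(9) = mex{1,1} = 0
Stack A: G(9) = 0.
Stack B: G(9) = 0.
Stack C: G(9) = 0.
Combined Grundy value = 0 ⊕ 0 ⊕ 0 = 0.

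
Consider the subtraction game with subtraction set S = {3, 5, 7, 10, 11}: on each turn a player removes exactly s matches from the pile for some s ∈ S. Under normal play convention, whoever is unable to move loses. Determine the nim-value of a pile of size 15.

0

n :  0  1  2  3  4  5  6  7  8  9 10 11 12 13 14 15
G :  0  0  0  1  1  1  2  2  2  3  3  3  4  4  0  0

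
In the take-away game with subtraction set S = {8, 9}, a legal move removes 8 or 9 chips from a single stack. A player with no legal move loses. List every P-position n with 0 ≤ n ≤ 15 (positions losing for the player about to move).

G(0) = 0
G(1) = mex{} = 0
G(2) = mex{} = 0
G(3) = mex{} = 0
G(4) = mex{} = 0
G(5) = mex{} = 0
G(6) = mex{} = 0
G(7) = mex{} = 0
G(8) = mex{0} = 1
G(9) = mex{0,0} = 1
G(10) = mex{0,0} = 1
G(11) = mex{0,0} = 1
G(12) = mex{0,0} = 1
G(13) = mex{0,0} = 1
G(14) = mex{0,0} = 1
G(15) = mex{0,0} = 1
P-positions are exactly the n with G(n) = 0.

0, 1, 2, 3, 4, 5, 6, 7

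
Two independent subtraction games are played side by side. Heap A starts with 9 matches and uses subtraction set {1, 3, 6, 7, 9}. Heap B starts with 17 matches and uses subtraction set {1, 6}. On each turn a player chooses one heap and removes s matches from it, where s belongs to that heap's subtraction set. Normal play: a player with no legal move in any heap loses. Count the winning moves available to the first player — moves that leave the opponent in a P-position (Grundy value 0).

1

Heap A, S = {1, 3, 6, 7, 9}:
G(0) = 0
G(1) = mex{0} = 1
G(2) = mex{1} = 0
G(3) = mex{0,0} = 1
G(4) = mex{1,1} = 0
G(5) = mex{0,0} = 1
G(6) = mex{1,1,0} = 2
G(7) = mex{2,0,1,0} = 3
G(8) = mex{3,1,0,1} = 2
G(9) = mex{2,2,1,0,0} = 3
G_A(9) = 3.
Heap B, S = {1, 6}:
n :  0  1  2  3  4  5  6  7  8  9 10 11 12 13 14 15 16 17
G :  0  1  0  1  0  1  2  0  1  0  1  0  1  2  0  1  0  1
G_B(17) = 1.
Combined Grundy value = 3 ⊕ 1 = 2.
A winning move leaves total XOR = 0, i.e. changes one component's Grundy value g to g ⊕ X where X is the current total.
Heap A: need g' = 3⊕2 = 1. Options: 9−1→G=2, 9−3→G=2, 9−6→G=1, 9−7→G=0, 9−9→G=0. Hits: 1.
Heap B: need g' = 1⊕2 = 3. Options: 17−1→G=0, 17−6→G=0. Hits: 0.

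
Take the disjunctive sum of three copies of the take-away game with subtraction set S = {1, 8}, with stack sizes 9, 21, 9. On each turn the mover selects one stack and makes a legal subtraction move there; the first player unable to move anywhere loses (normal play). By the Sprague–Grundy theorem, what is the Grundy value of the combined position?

1

All stacks use S = {1, 8}:
n :  0  1  2  3  4  5  6  7  8  9 10 11 12 13 14 15 16 17 18 19 20 21
G :  0  1  0  1  0  1  0  1  2  0  1  0  1  0  1  0  1  2  0  1  0  1
Stack A: G(9) = 0.
Stack B: G(21) = 1.
Stack C: G(9) = 0.
Combined Grundy value = 0 ⊕ 1 ⊕ 0 = 1.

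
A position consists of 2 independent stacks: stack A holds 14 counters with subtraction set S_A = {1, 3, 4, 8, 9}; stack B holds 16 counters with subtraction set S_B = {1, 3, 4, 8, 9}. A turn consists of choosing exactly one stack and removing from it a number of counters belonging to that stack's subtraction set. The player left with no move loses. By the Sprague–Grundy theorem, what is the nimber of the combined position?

2

Stack A, S = {1, 3, 4, 8, 9}:
G(0) = 0
G(1) = mex{0} = 1
G(2) = mex{1} = 0
G(3) = mex{0,0} = 1
G(4) = mex{1,1,0} = 2
G(5) = mex{2,0,1} = 3
G(6) = mex{3,1,0} = 2
G(7) = mex{2,2,1} = 0
G(8) = mex{0,3,2,0} = 1
G(9) = mex{1,2,3,1,0} = 4
G(10) = mex{4,0,2,0,1} = 3
G(11) = mex{3,1,0,1,0} = 2
G(12) = mex{2,4,1,2,1} = 0
G(13) = mex{0,3,4,3,2} = 1
G(14) = mex{1,2,3,2,3} = 0
G_A(14) = 0.
Stack B, S = {1, 3, 4, 8, 9}:
G(0) = 0
G(1) = mex{0} = 1
G(2) = mex{1} = 0
G(3) = mex{0,0} = 1
G(4) = mex{1,1,0} = 2
G(5) = mex{2,0,1} = 3
G(6) = mex{3,1,0} = 2
G(7) = mex{2,2,1} = 0
G(8) = mex{0,3,2,0} = 1
G(9) = mex{1,2,3,1,0} = 4
G(10) = mex{4,0,2,0,1} = 3
G(11) = mex{3,1,0,1,0} = 2
G(12) = mex{2,4,1,2,1} = 0
G(13) = mex{0,3,4,3,2} = 1
G(14) = mex{1,2,3,2,3} = 0
G(15) = mex{0,0,2,0,2} = 1
G(16) = mex{1,1,0,1,0} = 2
G_B(16) = 2.
Combined Grundy value = 0 ⊕ 2 = 2.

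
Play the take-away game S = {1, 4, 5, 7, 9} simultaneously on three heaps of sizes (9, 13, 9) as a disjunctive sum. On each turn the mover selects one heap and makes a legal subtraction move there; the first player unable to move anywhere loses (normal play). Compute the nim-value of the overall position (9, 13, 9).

All heaps use S = {1, 4, 5, 7, 9}:
n :  0  1  2  3  4  5  6  7  8  9 10 11 12 13
G :  0  1  0  1  2  3  2  3  0  1  0  1  2  3
Heap A: G(9) = 1.
Heap B: G(13) = 3.
Heap C: G(9) = 1.
Combined Grundy value = 1 ⊕ 3 ⊕ 1 = 3.

3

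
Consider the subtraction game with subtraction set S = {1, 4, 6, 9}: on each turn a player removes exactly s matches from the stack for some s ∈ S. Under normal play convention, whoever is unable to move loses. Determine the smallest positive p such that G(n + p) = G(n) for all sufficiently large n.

G(0) = 0
G(1) = mex{0} = 1
G(2) = mex{1} = 0
G(3) = mex{0} = 1
G(4) = mex{1,0} = 2
G(5) = mex{2,1} = 0
G(6) = mex{0,0,0} = 1
G(7) = mex{1,1,1} = 0
G(8) = mex{0,2,0} = 1
G(9) = mex{1,0,1,0} = 2
G(10) = mex{2,1,2,1} = 0
G(11) = mex{0,0,0,0} = 1
G(12) = mex{1,1,1,1} = 0
G(13) = mex{0,2,0,2} = 1
G(14) = mex{1,0,1,0} = 2
G(15) = mex{2,1,2,1} = 0
G(n+5) = G(n) holds for n = 0,…,8 (a full window of length max(S) = 9), so the sequence is purely periodic with period 5.

5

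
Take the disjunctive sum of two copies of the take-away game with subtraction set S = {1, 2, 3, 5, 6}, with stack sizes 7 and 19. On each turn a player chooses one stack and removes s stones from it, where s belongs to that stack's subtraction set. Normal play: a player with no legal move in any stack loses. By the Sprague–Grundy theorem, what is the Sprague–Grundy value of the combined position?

0

All stacks use S = {1, 2, 3, 5, 6}:
G(0) = 0
G(1) = mex{0} = 1
G(2) = mex{1,0} = 2
G(3) = mex{2,1,0} = 3
G(4) = mex{3,2,1} = 0
G(5) = mex{0,3,2,0} = 1
G(6) = mex{1,0,3,1,0} = 2
G(7) = mex{2,1,0,2,1} = 3
G(8) = mex{3,2,1,3,2} = 0
G(9) = mex{0,3,2,0,3} = 1
G(10) = mex{1,0,3,1,0} = 2
G(11) = mex{2,1,0,2,1} = 3
G(12) = mex{3,2,1,3,2} = 0
G(13) = mex{0,3,2,0,3} = 1
G(14) = mex{1,0,3,1,0} = 2
G(15) = mex{2,1,0,2,1} = 3
G(16) = mex{3,2,1,3,2} = 0
G(17) = mex{0,3,2,0,3} = 1
G(18) = mex{1,0,3,1,0} = 2
G(19) = mex{2,1,0,2,1} = 3
Stack A: G(7) = 3.
Stack B: G(19) = 3.
Combined Grundy value = 3 ⊕ 3 = 0.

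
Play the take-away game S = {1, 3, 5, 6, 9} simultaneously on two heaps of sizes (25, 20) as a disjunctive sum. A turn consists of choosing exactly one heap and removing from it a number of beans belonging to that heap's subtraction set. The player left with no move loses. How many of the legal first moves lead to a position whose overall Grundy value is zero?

All heaps use S = {1, 3, 5, 6, 9}:
n :  0  1  2  3  4  5  6  7  8  9 10 11 12 13 14 15 16 17 18 19 20 21 22 23 24 25
G :  0  1  0  1  0  1  2  3  2  3  2  3  0  1  0  1  0  1  2  3  2  3  2  3  0  1
Heap A: G(25) = 1.
Heap B: G(20) = 2.
Combined Grundy value = 1 ⊕ 2 = 3.
A winning move leaves total XOR = 0, i.e. changes one component's Grundy value g to g ⊕ X where X is the current total.
Heap A: need g' = 1⊕3 = 2. Options: 25−1→G=0, 25−3→G=2, 25−5→G=2, 25−6→G=3, 25−9→G=0. Hits: 2.
Heap B: need g' = 2⊕3 = 1. Options: 20−1→G=3, 20−3→G=1, 20−5→G=1, 20−6→G=0, 20−9→G=3. Hits: 2.

4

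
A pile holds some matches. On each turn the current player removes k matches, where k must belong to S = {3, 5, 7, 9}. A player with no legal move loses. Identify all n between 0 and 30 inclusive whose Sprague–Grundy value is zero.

n :  0  1  2  3  4  5  6  7  8  9 10 11 12 13 14 15 16 17 18 19 20 21 22 23 24 25 26 27 28 29 30
G :  0  0  0  1  1  1  2  2  2  3  3  3  0  0  0  1  1  1  2  2  2  3  3  3  0  0  0  1  1  1  2
P-positions are exactly the n with G(n) = 0.

0, 1, 2, 12, 13, 14, 24, 25, 26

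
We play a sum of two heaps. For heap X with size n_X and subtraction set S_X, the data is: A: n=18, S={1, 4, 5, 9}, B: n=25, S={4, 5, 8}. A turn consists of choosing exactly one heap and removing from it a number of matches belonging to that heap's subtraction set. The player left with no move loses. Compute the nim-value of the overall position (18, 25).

Heap A, S = {1, 4, 5, 9}:
n :  0  1  2  3  4  5  6  7  8  9 10 11 12 13 14 15 16 17 18
G :  0  1  0  1  2  3  2  3  0  1  0  1  2  3  2  3  0  1  0
G_A(18) = 0.
Heap B, S = {4, 5, 8}:
G(0) = 0
G(1) = mex{} = 0
G(2) = mex{} = 0
G(3) = mex{} = 0
G(4) = mex{0} = 1
G(5) = mex{0,0} = 1
G(6) = mex{0,0} = 1
G(7) = mex{0,0} = 1
G(8) = mex{1,0,0} = 2
G(9) = mex{1,1,0} = 2
G(10) = mex{1,1,0} = 2
G(11) = mex{1,1,0} = 2
G(12) = mex{2,1,1} = 0
G(13) = mex{2,2,1} = 0
G(14) = mex{2,2,1} = 0
G(15) = mex{2,2,1} = 0
G(16) = mex{0,2,2} = 1
G(17) = mex{0,0,2} = 1
G(18) = mex{0,0,2} = 1
G(19) = mex{0,0,2} = 1
G(20) = mex{1,0,0} = 2
G(21) = mex{1,1,0} = 2
G(22) = mex{1,1,0} = 2
G(23) = mex{1,1,0} = 2
G(24) = mex{2,1,1} = 0
G(25) = mex{2,2,1} = 0
G_B(25) = 0.
Combined Grundy value = 0 ⊕ 0 = 0.

0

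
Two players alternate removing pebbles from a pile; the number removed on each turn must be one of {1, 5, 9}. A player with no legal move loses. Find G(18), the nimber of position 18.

0

n :  0  1  2  3  4  5  6  7  8  9 10 11 12 13 14 15 16 17 18
G :  0  1  0  1  0  1  0  1  0  1  0  1  0  1  0  1  0  1  0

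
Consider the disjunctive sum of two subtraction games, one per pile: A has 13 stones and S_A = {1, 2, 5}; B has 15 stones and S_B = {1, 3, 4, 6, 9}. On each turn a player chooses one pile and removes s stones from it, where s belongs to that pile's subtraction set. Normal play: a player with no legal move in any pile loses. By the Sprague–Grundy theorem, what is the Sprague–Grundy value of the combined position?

Pile A, S = {1, 2, 5}:
G(0) = 0
G(1) = mex{0} = 1
G(2) = mex{1,0} = 2
G(3) = mex{2,1} = 0
G(4) = mex{0,2} = 1
G(5) = mex{1,0,0} = 2
G(6) = mex{2,1,1} = 0
G(7) = mex{0,2,2} = 1
G(8) = mex{1,0,0} = 2
G(9) = mex{2,1,1} = 0
G(10) = mex{0,2,2} = 1
G(11) = mex{1,0,0} = 2
G(12) = mex{2,1,1} = 0
G(13) = mex{0,2,2} = 1
G_A(13) = 1.
Pile B, S = {1, 3, 4, 6, 9}:
n :  0  1  2  3  4  5  6  7  8  9 10 11 12 13 14 15
G :  0  1  0  1  2  3  2  0  1  4  3  2  0  1  0  1
G_B(15) = 1.
Combined Grundy value = 1 ⊕ 1 = 0.

0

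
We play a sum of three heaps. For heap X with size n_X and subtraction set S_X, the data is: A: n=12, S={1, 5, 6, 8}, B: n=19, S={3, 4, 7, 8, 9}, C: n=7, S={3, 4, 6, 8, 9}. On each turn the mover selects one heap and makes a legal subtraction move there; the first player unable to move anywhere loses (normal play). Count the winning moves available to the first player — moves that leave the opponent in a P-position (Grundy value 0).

4

Heap A, S = {1, 5, 6, 8}:
n :  0  1  2  3  4  5  6  7  8  9 10 11 12
G :  0  1  0  1  0  1  2  3  2  3  2  0  1
G_A(12) = 1.
Heap B, S = {3, 4, 7, 8, 9}:
n :  0  1  2  3  4  5  6  7  8  9 10 11 12 13 14 15 16 17 18 19
G :  0  0  0  1  1  1  2  2  2  3  3  3  0  0  0  1  1  1  2  2
G_B(19) = 2.
Heap C, S = {3, 4, 6, 8, 9}:
G(0) = 0
G(1) = mex{} = 0
G(2) = mex{} = 0
G(3) = mex{0} = 1
G(4) = mex{0,0} = 1
G(5) = mex{0,0} = 1
G(6) = mex{1,0,0} = 2
G(7) = mex{1,1,0} = 2
G_C(7) = 2.
Combined Grundy value = 1 ⊕ 2 ⊕ 2 = 1.
A winning move leaves total XOR = 0, i.e. changes one component's Grundy value g to g ⊕ X where X is the current total.
Heap A: need g' = 1⊕1 = 0. Options: 12−1→G=0, 12−5→G=3, 12−6→G=2, 12−8→G=0. Hits: 2.
Heap B: need g' = 2⊕1 = 3. Options: 19−3→G=1, 19−4→G=1, 19−7→G=0, 19−8→G=3, 19−9→G=3. Hits: 2.
Heap C: need g' = 2⊕1 = 3. Options: 7−3→G=1, 7−4→G=1, 7−6→G=0. Hits: 0.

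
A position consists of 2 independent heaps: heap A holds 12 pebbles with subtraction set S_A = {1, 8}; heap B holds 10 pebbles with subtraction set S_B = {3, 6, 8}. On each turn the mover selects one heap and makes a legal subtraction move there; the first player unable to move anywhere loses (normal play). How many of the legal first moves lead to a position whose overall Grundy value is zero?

1

Heap A, S = {1, 8}:
G(0) = 0
G(1) = mex{0} = 1
G(2) = mex{1} = 0
G(3) = mex{0} = 1
G(4) = mex{1} = 0
G(5) = mex{0} = 1
G(6) = mex{1} = 0
G(7) = mex{0} = 1
G(8) = mex{1,0} = 2
G(9) = mex{2,1} = 0
G(10) = mex{0,0} = 1
G(11) = mex{1,1} = 0
G(12) = mex{0,0} = 1
G_A(12) = 1.
Heap B, S = {3, 6, 8}:
G(0) = 0
G(1) = mex{} = 0
G(2) = mex{} = 0
G(3) = mex{0} = 1
G(4) = mex{0} = 1
G(5) = mex{0} = 1
G(6) = mex{1,0} = 2
G(7) = mex{1,0} = 2
G(8) = mex{1,0,0} = 2
G(9) = mex{2,1,0} = 3
G(10) = mex{2,1,0} = 3
G_B(10) = 3.
Combined Grundy value = 1 ⊕ 3 = 2.
A winning move leaves total XOR = 0, i.e. changes one component's Grundy value g to g ⊕ X where X is the current total.
Heap A: need g' = 1⊕2 = 3. Options: 12−1→G=0, 12−8→G=0. Hits: 0.
Heap B: need g' = 3⊕2 = 1. Options: 10−3→G=2, 10−6→G=1, 10−8→G=0. Hits: 1.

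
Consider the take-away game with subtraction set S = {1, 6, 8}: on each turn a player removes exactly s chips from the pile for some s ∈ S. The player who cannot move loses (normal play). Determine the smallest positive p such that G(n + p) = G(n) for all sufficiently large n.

G(0) = 0
G(1) = mex{0} = 1
G(2) = mex{1} = 0
G(3) = mex{0} = 1
G(4) = mex{1} = 0
G(5) = mex{0} = 1
G(6) = mex{1,0} = 2
G(7) = mex{2,1} = 0
G(8) = mex{0,0,0} = 1
G(9) = mex{1,1,1} = 0
G(10) = mex{0,0,0} = 1
G(11) = mex{1,1,1} = 0
G(12) = mex{0,2,0} = 1
G(13) = mex{1,0,1} = 2
G(14) = mex{2,1,2} = 0
G(15) = mex{0,0,0} = 1
G(16) = mex{1,1,1} = 0
G(n+7) = G(n) holds for n = 0,…,7 (a full window of length max(S) = 8), so the sequence is purely periodic with period 7.

7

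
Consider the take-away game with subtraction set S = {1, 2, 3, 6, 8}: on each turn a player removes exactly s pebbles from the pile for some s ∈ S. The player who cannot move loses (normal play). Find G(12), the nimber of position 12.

n :  0  1  2  3  4  5  6  7  8  9 10 11 12
G :  0  1  2  3  0  1  2  3  4  0  1  2  3

3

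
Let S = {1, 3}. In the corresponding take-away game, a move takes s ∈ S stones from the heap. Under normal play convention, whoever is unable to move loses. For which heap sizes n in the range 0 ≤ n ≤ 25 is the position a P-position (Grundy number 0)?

G(0) = 0
G(1) = mex{0} = 1
G(2) = mex{1} = 0
G(3) = mex{0,0} = 1
G(4) = mex{1,1} = 0
G(5) = mex{0,0} = 1
G(6) = mex{1,1} = 0
G(7) = mex{0,0} = 1
G(8) = mex{1,1} = 0
G(9) = mex{0,0} = 1
G(10) = mex{1,1} = 0
G(11) = mex{0,0} = 1
G(12) = mex{1,1} = 0
G(13) = mex{0,0} = 1
G(14) = mex{1,1} = 0
G(15) = mex{0,0} = 1
G(16) = mex{1,1} = 0
G(17) = mex{0,0} = 1
G(18) = mex{1,1} = 0
G(19) = mex{0,0} = 1
G(20) = mex{1,1} = 0
G(21) = mex{0,0} = 1
G(22) = mex{1,1} = 0
G(23) = mex{0,0} = 1
G(24) = mex{1,1} = 0
G(25) = mex{0,0} = 1
P-positions are exactly the n with G(n) = 0.

0, 2, 4, 6, 8, 10, 12, 14, 16, 18, 20, 22, 24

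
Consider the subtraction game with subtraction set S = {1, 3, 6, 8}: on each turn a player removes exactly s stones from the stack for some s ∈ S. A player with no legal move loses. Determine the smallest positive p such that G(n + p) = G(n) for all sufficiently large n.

9

n :  0  1  2  3  4  5  6  7  8  9 10 11 12 13 14 15 16 17 18 19
G :  0  1  0  1  0  1  2  3  2  0  1  0  1  0  1  2  3  2  0  1
G(n+9) = G(n) holds for n = 0,…,7 (a full window of length max(S) = 8), so the sequence is purely periodic with period 9.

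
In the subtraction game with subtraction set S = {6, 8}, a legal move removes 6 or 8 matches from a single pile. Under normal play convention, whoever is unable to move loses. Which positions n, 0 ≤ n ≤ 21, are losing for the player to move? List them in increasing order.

n :  0  1  2  3  4  5  6  7  8  9 10 11 12 13 14 15 16 17 18 19 20 21
G :  0  0  0  0  0  0  1  1  1  1  1  1  2  2  0  0  0  0  0  0  1  1
P-positions are exactly the n with G(n) = 0.

0, 1, 2, 3, 4, 5, 14, 15, 16, 17, 18, 19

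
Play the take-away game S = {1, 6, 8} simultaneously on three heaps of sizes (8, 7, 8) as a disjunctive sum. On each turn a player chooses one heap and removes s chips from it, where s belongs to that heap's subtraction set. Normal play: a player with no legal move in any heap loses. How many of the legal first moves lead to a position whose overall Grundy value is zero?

All heaps use S = {1, 6, 8}:
G(0) = 0
G(1) = mex{0} = 1
G(2) = mex{1} = 0
G(3) = mex{0} = 1
G(4) = mex{1} = 0
G(5) = mex{0} = 1
G(6) = mex{1,0} = 2
G(7) = mex{2,1} = 0
G(8) = mex{0,0,0} = 1
Heap A: G(8) = 1.
Heap B: G(7) = 0.
Heap C: G(8) = 1.
Combined Grundy value = 1 ⊕ 0 ⊕ 1 = 0.
A winning move leaves total XOR = 0, i.e. changes one component's Grundy value g to g ⊕ X where X is the current total.
Heap A: target g' = 1⊕0 = 1, but every legal move changes the Grundy value (mex property), so 0 moves.
Heap B: target g' = 0⊕0 = 0, but every legal move changes the Grundy value (mex property), so 0 moves.
Heap C: target g' = 1⊕0 = 1, but every legal move changes the Grundy value (mex property), so 0 moves.

0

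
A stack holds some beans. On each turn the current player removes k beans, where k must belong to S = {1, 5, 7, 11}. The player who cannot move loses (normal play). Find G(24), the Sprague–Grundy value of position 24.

n :  0  1  2  3  4  5  6  7  8  9 10 11 12 13 14 15 16 17 18 19 20 21 22 23 24
G :  0  1  0  1  0  1  0  1  0  1  0  1  0  1  0  1  0  1  0  1  0  1  0  1  0

0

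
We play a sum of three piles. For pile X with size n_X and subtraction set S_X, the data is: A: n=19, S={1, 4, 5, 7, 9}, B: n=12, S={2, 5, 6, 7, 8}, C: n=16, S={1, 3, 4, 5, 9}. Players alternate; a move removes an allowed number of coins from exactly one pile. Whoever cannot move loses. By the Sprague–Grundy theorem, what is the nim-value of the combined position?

5

Pile A, S = {1, 4, 5, 7, 9}:
n :  0  1  2  3  4  5  6  7  8  9 10 11 12 13 14 15 16 17 18 19
G :  0  1  0  1  2  3  2  3  0  1  0  1  2  3  2  3  0  1  0  1
G_A(19) = 1.
Pile B, S = {2, 5, 6, 7, 8}:
G(0) = 0
G(1) = mex{} = 0
G(2) = mex{0} = 1
G(3) = mex{0} = 1
G(4) = mex{1} = 0
G(5) = mex{1,0} = 2
G(6) = mex{0,0,0} = 1
G(7) = mex{2,1,0,0} = 3
G(8) = mex{1,1,1,0,0} = 2
G(9) = mex{3,0,1,1,0} = 2
G(10) = mex{2,2,0,1,1} = 3
G(11) = mex{2,1,2,0,1} = 3
G(12) = mex{3,3,1,2,0} = 4
G_B(12) = 4.
Pile C, S = {1, 3, 4, 5, 9}:
G(0) = 0
G(1) = mex{0} = 1
G(2) = mex{1} = 0
G(3) = mex{0,0} = 1
G(4) = mex{1,1,0} = 2
G(5) = mex{2,0,1,0} = 3
G(6) = mex{3,1,0,1} = 2
G(7) = mex{2,2,1,0} = 3
G(8) = mex{3,3,2,1} = 0
G(9) = mex{0,2,3,2,0} = 1
G(10) = mex{1,3,2,3,1} = 0
G(11) = mex{0,0,3,2,0} = 1
G(12) = mex{1,1,0,3,1} = 2
G(13) = mex{2,0,1,0,2} = 3
G(14) = mex{3,1,0,1,3} = 2
G(15) = mex{2,2,1,0,2} = 3
G(16) = mex{3,3,2,1,3} = 0
G_C(16) = 0.
Combined Grundy value = 1 ⊕ 4 ⊕ 0 = 5.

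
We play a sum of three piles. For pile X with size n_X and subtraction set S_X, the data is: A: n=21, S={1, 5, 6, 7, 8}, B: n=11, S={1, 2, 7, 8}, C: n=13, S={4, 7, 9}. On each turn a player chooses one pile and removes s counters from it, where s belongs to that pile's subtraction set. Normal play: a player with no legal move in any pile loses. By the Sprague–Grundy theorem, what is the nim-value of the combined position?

0

Pile A, S = {1, 5, 6, 7, 8}:
G(0) = 0
G(1) = mex{0} = 1
G(2) = mex{1} = 0
G(3) = mex{0} = 1
G(4) = mex{1} = 0
G(5) = mex{0,0} = 1
G(6) = mex{1,1,0} = 2
G(7) = mex{2,0,1,0} = 3
G(8) = mex{3,1,0,1,0} = 2
G(9) = mex{2,0,1,0,1} = 3
G(10) = mex{3,1,0,1,0} = 2
G(11) = mex{2,2,1,0,1} = 3
G(12) = mex{3,3,2,1,0} = 4
G(13) = mex{4,2,3,2,1} = 0
G(14) = mex{0,3,2,3,2} = 1
G(15) = mex{1,2,3,2,3} = 0
G(16) = mex{0,3,2,3,2} = 1
G(17) = mex{1,4,3,2,3} = 0
G(18) = mex{0,0,4,3,2} = 1
G(19) = mex{1,1,0,4,3} = 2
G(20) = mex{2,0,1,0,4} = 3
G(21) = mex{3,1,0,1,0} = 2
G_A(21) = 2.
Pile B, S = {1, 2, 7, 8}:
G(0) = 0
G(1) = mex{0} = 1
G(2) = mex{1,0} = 2
G(3) = mex{2,1} = 0
G(4) = mex{0,2} = 1
G(5) = mex{1,0} = 2
G(6) = mex{2,1} = 0
G(7) = mex{0,2,0} = 1
G(8) = mex{1,0,1,0} = 2
G(9) = mex{2,1,2,1} = 0
G(10) = mex{0,2,0,2} = 1
G(11) = mex{1,0,1,0} = 2
G_B(11) = 2.
Pile C, S = {4, 7, 9}:
n :  0  1  2  3  4  5  6  7  8  9 10 11 12 13
G :  0  0  0  0  1  1  1  1  2  2  2  2  3  0
G_C(13) = 0.
Combined Grundy value = 2 ⊕ 2 ⊕ 0 = 0.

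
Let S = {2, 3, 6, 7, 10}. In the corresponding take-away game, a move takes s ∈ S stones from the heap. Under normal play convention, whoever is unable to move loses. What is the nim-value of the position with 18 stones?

0

n :  0  1  2  3  4  5  6  7  8  9 10 11 12 13 14 15 16 17 18
G :  0  0  1  1  2  0  3  1  2  0  3  1  2  0  0  1  1  2  0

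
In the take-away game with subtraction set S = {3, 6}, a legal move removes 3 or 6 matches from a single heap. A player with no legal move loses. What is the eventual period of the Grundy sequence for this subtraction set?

G(0) = 0
G(1) = mex{} = 0
G(2) = mex{} = 0
G(3) = mex{0} = 1
G(4) = mex{0} = 1
G(5) = mex{0} = 1
G(6) = mex{1,0} = 2
G(7) = mex{1,0} = 2
G(8) = mex{1,0} = 2
G(9) = mex{2,1} = 0
G(10) = mex{2,1} = 0
G(11) = mex{2,1} = 0
G(12) = mex{0,2} = 1
G(13) = mex{0,2} = 1
G(14) = mex{0,2} = 1
G(15) = mex{1,0} = 2
G(16) = mex{1,0} = 2
G(17) = mex{1,0} = 2
G(18) = mex{2,1} = 0
G(19) = mex{2,1} = 0
G(n+9) = G(n) holds for n = 0,…,5 (a full window of length max(S) = 6), so the sequence is purely periodic with period 9.

9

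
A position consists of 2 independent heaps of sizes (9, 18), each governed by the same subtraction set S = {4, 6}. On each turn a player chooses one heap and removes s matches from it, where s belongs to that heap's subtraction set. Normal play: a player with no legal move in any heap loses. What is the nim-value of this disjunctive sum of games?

All heaps use S = {4, 6}:
n :  0  1  2  3  4  5  6  7  8  9 10 11 12 13 14 15 16 17 18
G :  0  0  0  0  1  1  1  1  2  2  0  0  0  0  1  1  1  1  2
Heap A: G(9) = 2.
Heap B: G(18) = 2.
Combined Grundy value = 2 ⊕ 2 = 0.

0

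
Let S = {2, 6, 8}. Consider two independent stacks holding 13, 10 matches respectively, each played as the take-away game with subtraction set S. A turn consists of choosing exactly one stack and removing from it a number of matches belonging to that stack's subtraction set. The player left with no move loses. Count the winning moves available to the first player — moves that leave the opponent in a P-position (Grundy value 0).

2

All stacks use S = {2, 6, 8}:
n :  0  1  2  3  4  5  6  7  8  9 10 11 12 13
G :  0  0  1  1  0  0  1  1  2  2  3  3  2  2
Stack A: G(13) = 2.
Stack B: G(10) = 3.
Combined Grundy value = 2 ⊕ 3 = 1.
A winning move leaves total XOR = 0, i.e. changes one component's Grundy value g to g ⊕ X where X is the current total.
Stack A: need g' = 2⊕1 = 3. Options: 13−2→G=3, 13−6→G=1, 13−8→G=0. Hits: 1.
Stack B: need g' = 3⊕1 = 2. Options: 10−2→G=2, 10−6→G=0, 10−8→G=1. Hits: 1.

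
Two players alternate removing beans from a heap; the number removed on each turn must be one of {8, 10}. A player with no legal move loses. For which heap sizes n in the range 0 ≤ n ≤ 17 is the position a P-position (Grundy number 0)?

n :  0  1  2  3  4  5  6  7  8  9 10 11 12 13 14 15 16 17
G :  0  0  0  0  0  0  0  0  1  1  1  1  1  1  1  1  2  2
P-positions are exactly the n with G(n) = 0.

0, 1, 2, 3, 4, 5, 6, 7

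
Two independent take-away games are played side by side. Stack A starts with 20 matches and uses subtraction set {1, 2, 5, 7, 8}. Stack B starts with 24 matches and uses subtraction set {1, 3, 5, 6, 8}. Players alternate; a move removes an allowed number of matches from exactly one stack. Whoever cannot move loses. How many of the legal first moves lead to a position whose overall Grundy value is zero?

Stack A, S = {1, 2, 5, 7, 8}:
G(0) = 0
G(1) = mex{0} = 1
G(2) = mex{1,0} = 2
G(3) = mex{2,1} = 0
G(4) = mex{0,2} = 1
G(5) = mex{1,0,0} = 2
G(6) = mex{2,1,1} = 0
G(7) = mex{0,2,2,0} = 1
G(8) = mex{1,0,0,1,0} = 2
G(9) = mex{2,1,1,2,1} = 0
G(10) = mex{0,2,2,0,2} = 1
G(11) = mex{1,0,0,1,0} = 2
G(12) = mex{2,1,1,2,1} = 0
G(13) = mex{0,2,2,0,2} = 1
G(14) = mex{1,0,0,1,0} = 2
G(15) = mex{2,1,1,2,1} = 0
G(16) = mex{0,2,2,0,2} = 1
G(17) = mex{1,0,0,1,0} = 2
G(18) = mex{2,1,1,2,1} = 0
G(19) = mex{0,2,2,0,2} = 1
G(20) = mex{1,0,0,1,0} = 2
G_A(20) = 2.
Stack B, S = {1, 3, 5, 6, 8}:
n :  0  1  2  3  4  5  6  7  8  9 10 11 12 13 14 15 16 17 18 19 20 21 22 23 24
G :  0  1  0  1  0  1  2  3  2  3  2  0  1  0  1  0  1  2  3  2  3  2  0  1  0
G_B(24) = 0.
Combined Grundy value = 2 ⊕ 0 = 2.
A winning move leaves total XOR = 0, i.e. changes one component's Grundy value g to g ⊕ X where X is the current total.
Stack A: need g' = 2⊕2 = 0. Options: 20−1→G=1, 20−2→G=0, 20−5→G=0, 20−7→G=1, 20−8→G=0. Hits: 3.
Stack B: need g' = 0⊕2 = 2. Options: 24−1→G=1, 24−3→G=2, 24−5→G=2, 24−6→G=3, 24−8→G=1. Hits: 2.

5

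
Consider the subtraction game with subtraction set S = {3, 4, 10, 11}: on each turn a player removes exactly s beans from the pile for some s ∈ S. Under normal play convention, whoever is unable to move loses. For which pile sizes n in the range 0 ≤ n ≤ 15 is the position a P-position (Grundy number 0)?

0, 1, 2, 7, 8, 9, 14, 15

G(0) = 0
G(1) = mex{} = 0
G(2) = mex{} = 0
G(3) = mex{0} = 1
G(4) = mex{0,0} = 1
G(5) = mex{0,0} = 1
G(6) = mex{1,0} = 2
G(7) = mex{1,1} = 0
G(8) = mex{1,1} = 0
G(9) = mex{2,1} = 0
G(10) = mex{0,2,0} = 1
G(11) = mex{0,0,0,0} = 1
G(12) = mex{0,0,0,0} = 1
G(13) = mex{1,0,1,0} = 2
G(14) = mex{1,1,1,1} = 0
G(15) = mex{1,1,1,1} = 0
P-positions are exactly the n with G(n) = 0.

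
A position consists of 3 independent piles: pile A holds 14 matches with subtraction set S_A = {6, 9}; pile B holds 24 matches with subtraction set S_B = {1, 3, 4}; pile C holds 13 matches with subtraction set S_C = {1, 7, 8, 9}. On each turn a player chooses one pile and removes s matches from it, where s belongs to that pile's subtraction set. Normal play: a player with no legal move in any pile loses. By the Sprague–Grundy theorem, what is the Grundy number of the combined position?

Pile A, S = {6, 9}:
n :  0  1  2  3  4  5  6  7  8  9 10 11 12 13 14
G :  0  0  0  0  0  0  1  1  1  1  1  1  2  2  2
G_A(14) = 2.
Pile B, S = {1, 3, 4}:
n :  0  1  2  3  4  5  6  7  8  9 10 11 12 13 14 15 16 17 18 19 20 21 22 23 24
G :  0  1  0  1  2  3  2  0  1  0  1  2  3  2  0  1  0  1  2  3  2  0  1  0  1
G_B(24) = 1.
Pile C, S = {1, 7, 8, 9}:
n :  0  1  2  3  4  5  6  7  8  9 10 11 12 13
G :  0  1  0  1  0  1  0  1  2  3  2  3  2  3
G_C(13) = 3.
Combined Grundy value = 2 ⊕ 1 ⊕ 3 = 0.

0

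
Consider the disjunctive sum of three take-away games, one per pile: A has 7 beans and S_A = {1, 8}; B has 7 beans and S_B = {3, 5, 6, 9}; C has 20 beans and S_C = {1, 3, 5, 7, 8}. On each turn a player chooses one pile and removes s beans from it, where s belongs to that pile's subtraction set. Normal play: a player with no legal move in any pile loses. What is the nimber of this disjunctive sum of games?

Pile A, S = {1, 8}:
G(0) = 0
G(1) = mex{0} = 1
G(2) = mex{1} = 0
G(3) = mex{0} = 1
G(4) = mex{1} = 0
G(5) = mex{0} = 1
G(6) = mex{1} = 0
G(7) = mex{0} = 1
G_A(7) = 1.
Pile B, S = {3, 5, 6, 9}:
G(0) = 0
G(1) = mex{} = 0
G(2) = mex{} = 0
G(3) = mex{0} = 1
G(4) = mex{0} = 1
G(5) = mex{0,0} = 1
G(6) = mex{1,0,0} = 2
G(7) = mex{1,0,0} = 2
G_B(7) = 2.
Pile C, S = {1, 3, 5, 7, 8}:
G(0) = 0
G(1) = mex{0} = 1
G(2) = mex{1} = 0
G(3) = mex{0,0} = 1
G(4) = mex{1,1} = 0
G(5) = mex{0,0,0} = 1
G(6) = mex{1,1,1} = 0
G(7) = mex{0,0,0,0} = 1
G(8) = mex{1,1,1,1,0} = 2
G(9) = mex{2,0,0,0,1} = 3
G(10) = mex{3,1,1,1,0} = 2
G(11) = mex{2,2,0,0,1} = 3
G(12) = mex{3,3,1,1,0} = 2
G(13) = mex{2,2,2,0,1} = 3
G(14) = mex{3,3,3,1,0} = 2
G(15) = mex{2,2,2,2,1} = 0
G(16) = mex{0,3,3,3,2} = 1
G(17) = mex{1,2,2,2,3} = 0
G(18) = mex{0,0,3,3,2} = 1
G(19) = mex{1,1,2,2,3} = 0
G(20) = mex{0,0,0,3,2} = 1
G_C(20) = 1.
Combined Grundy value = 1 ⊕ 2 ⊕ 1 = 2.

2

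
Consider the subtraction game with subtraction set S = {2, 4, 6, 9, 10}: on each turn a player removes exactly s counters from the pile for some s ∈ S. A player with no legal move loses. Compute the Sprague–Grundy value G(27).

G(0) = 0
G(1) = mex{} = 0
G(2) = mex{0} = 1
G(3) = mex{0} = 1
G(4) = mex{1,0} = 2
G(5) = mex{1,0} = 2
G(6) = mex{2,1,0} = 3
G(7) = mex{2,1,0} = 3
G(8) = mex{3,2,1} = 0
G(9) = mex{3,2,1,0} = 4
G(10) = mex{0,3,2,0,0} = 1
G(11) = mex{4,3,2,1,0} = 5
G(12) = mex{1,0,3,1,1} = 2
G(13) = mex{5,4,3,2,1} = 0
G(14) = mex{2,1,0,2,2} = 3
G(15) = mex{0,5,4,3,2} = 1
G(16) = mex{3,2,1,3,3} = 0
G(17) = mex{1,0,5,0,3} = 2
G(18) = mex{0,3,2,4,0} = 1
G(19) = mex{2,1,0,1,4} = 3
G(20) = mex{1,0,3,5,1} = 2
G(21) = mex{3,2,1,2,5} = 0
G(22) = mex{2,1,0,0,2} = 3
G(23) = mex{0,3,2,3,0} = 1
G(24) = mex{3,2,1,1,3} = 0
G(25) = mex{1,0,3,0,1} = 2
G(26) = mex{0,3,2,2,0} = 1
G(27) = mex{2,1,0,1,2} = 3

3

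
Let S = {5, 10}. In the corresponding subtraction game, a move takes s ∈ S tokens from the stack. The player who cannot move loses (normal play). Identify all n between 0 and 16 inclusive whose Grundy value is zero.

G(0) = 0
G(1) = mex{} = 0
G(2) = mex{} = 0
G(3) = mex{} = 0
G(4) = mex{} = 0
G(5) = mex{0} = 1
G(6) = mex{0} = 1
G(7) = mex{0} = 1
G(8) = mex{0} = 1
G(9) = mex{0} = 1
G(10) = mex{1,0} = 2
G(11) = mex{1,0} = 2
G(12) = mex{1,0} = 2
G(13) = mex{1,0} = 2
G(14) = mex{1,0} = 2
G(15) = mex{2,1} = 0
G(16) = mex{2,1} = 0
P-positions are exactly the n with G(n) = 0.

0, 1, 2, 3, 4, 15, 16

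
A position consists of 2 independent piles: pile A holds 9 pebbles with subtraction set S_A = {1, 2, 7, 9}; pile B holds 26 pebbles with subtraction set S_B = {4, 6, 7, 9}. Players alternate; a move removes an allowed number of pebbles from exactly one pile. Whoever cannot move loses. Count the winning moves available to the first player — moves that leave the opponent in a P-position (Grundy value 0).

1

Pile A, S = {1, 2, 7, 9}:
n : 0 1 2 3 4 5 6 7 8 9
G : 0 1 2 0 1 2 0 1 2 3
G_A(9) = 3.
Pile B, S = {4, 6, 7, 9}:
G(0) = 0
G(1) = mex{} = 0
G(2) = mex{} = 0
G(3) = mex{} = 0
G(4) = mex{0} = 1
G(5) = mex{0} = 1
G(6) = mex{0,0} = 1
G(7) = mex{0,0,0} = 1
G(8) = mex{1,0,0} = 2
G(9) = mex{1,0,0,0} = 2
G(10) = mex{1,1,0,0} = 2
G(11) = mex{1,1,1,0} = 2
G(12) = mex{2,1,1,0} = 3
G(13) = mex{2,1,1,1} = 0
G(14) = mex{2,2,1,1} = 0
G(15) = mex{2,2,2,1} = 0
G(16) = mex{3,2,2,1} = 0
G(17) = mex{0,2,2,2} = 1
G(18) = mex{0,3,2,2} = 1
G(19) = mex{0,0,3,2} = 1
G(20) = mex{0,0,0,2} = 1
G(21) = mex{1,0,0,3} = 2
G(22) = mex{1,0,0,0} = 2
G(23) = mex{1,1,0,0} = 2
G(24) = mex{1,1,1,0} = 2
G(25) = mex{2,1,1,0} = 3
G(26) = mex{2,1,1,1} = 0
G_B(26) = 0.
Combined Grundy value = 3 ⊕ 0 = 3.
A winning move leaves total XOR = 0, i.e. changes one component's Grundy value g to g ⊕ X where X is the current total.
Pile A: need g' = 3⊕3 = 0. Options: 9−1→G=2, 9−2→G=1, 9−7→G=2, 9−9→G=0. Hits: 1.
Pile B: need g' = 0⊕3 = 3. Options: 26−4→G=2, 26−6→G=1, 26−7→G=1, 26−9→G=1. Hits: 0.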